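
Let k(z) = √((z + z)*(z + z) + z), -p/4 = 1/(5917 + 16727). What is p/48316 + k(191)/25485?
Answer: -1/273516876 + √16235/8495 ≈ 0.014999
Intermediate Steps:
p = -1/5661 (p = -4/(5917 + 16727) = -4/22644 = -4*1/22644 = -1/5661 ≈ -0.00017665)
k(z) = √(z + 4*z²) (k(z) = √((2*z)*(2*z) + z) = √(4*z² + z) = √(z + 4*z²))
p/48316 + k(191)/25485 = -1/5661/48316 + √(191*(1 + 4*191))/25485 = -1/5661*1/48316 + √(191*(1 + 764))*(1/25485) = -1/273516876 + √(191*765)*(1/25485) = -1/273516876 + √146115*(1/25485) = -1/273516876 + (3*√16235)*(1/25485) = -1/273516876 + √16235/8495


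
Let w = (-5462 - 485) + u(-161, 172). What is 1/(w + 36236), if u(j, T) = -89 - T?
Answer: 1/30028 ≈ 3.3302e-5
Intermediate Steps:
w = -6208 (w = (-5462 - 485) + (-89 - 1*172) = -5947 + (-89 - 172) = -5947 - 261 = -6208)
1/(w + 36236) = 1/(-6208 + 36236) = 1/30028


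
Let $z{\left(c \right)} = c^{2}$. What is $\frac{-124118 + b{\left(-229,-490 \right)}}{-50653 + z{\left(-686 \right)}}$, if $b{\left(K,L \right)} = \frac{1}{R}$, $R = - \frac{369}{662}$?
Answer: $- \frac{45800204}{154958967} \approx -0.29556$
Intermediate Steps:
$R = - \frac{369}{662}$ ($R = \left(-369\right) \frac{1}{662} = - \frac{369}{662} \approx -0.5574$)
$b{\left(K,L \right)} = - \frac{662}{369}$ ($b{\left(K,L \right)} = \frac{1}{- \frac{369}{662}} = - \frac{662}{369}$)
$\frac{-124118 + b{\left(-229,-490 \right)}}{-50653 + z{\left(-686 \right)}} = \frac{-124118 - \frac{662}{369}}{-50653 + \left(-686\right)^{2}} = - \frac{45800204}{369 \left(-50653 + 470596\right)} = - \frac{45800204}{369 \cdot 419943} = \left(- \frac{45800204}{369}\right) \frac{1}{419943} = - \frac{45800204}{154958967}$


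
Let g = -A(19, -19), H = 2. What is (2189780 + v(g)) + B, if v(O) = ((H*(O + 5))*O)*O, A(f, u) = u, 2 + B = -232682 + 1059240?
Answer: 3033664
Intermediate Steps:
B = 826556 (B = -2 + (-232682 + 1059240) = -2 + 826558 = 826556)
g = 19 (g = -1*(-19) = 19)
v(O) = O²*(10 + 2*O) (v(O) = ((2*(O + 5))*O)*O = ((2*(5 + O))*O)*O = ((10 + 2*O)*O)*O = (O*(10 + 2*O))*O = O²*(10 + 2*O))
(2189780 + v(g)) + B = (2189780 + 2*19²*(5 + 19)) + 826556 = (2189780 + 2*361*24) + 826556 = (2189780 + 17328) + 826556 = 2207108 + 826556 = 3033664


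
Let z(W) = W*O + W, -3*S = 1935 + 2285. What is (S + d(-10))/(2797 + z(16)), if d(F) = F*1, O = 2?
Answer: -850/1707 ≈ -0.49795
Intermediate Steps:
S = -4220/3 (S = -(1935 + 2285)/3 = -1/3*4220 = -4220/3 ≈ -1406.7)
z(W) = 3*W (z(W) = W*2 + W = 2*W + W = 3*W)
d(F) = F
(S + d(-10))/(2797 + z(16)) = (-4220/3 - 10)/(2797 + 3*16) = -4250/(3*(2797 + 48)) = -4250/3/2845 = -4250/3*1/2845 = -850/1707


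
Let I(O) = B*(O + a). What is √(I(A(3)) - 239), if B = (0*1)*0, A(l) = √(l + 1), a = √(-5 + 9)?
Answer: I*√239 ≈ 15.46*I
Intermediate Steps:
a = 2 (a = √4 = 2)
A(l) = √(1 + l)
B = 0 (B = 0*0 = 0)
I(O) = 0 (I(O) = 0*(O + 2) = 0*(2 + O) = 0)
√(I(A(3)) - 239) = √(0 - 239) = √(-239) = I*√239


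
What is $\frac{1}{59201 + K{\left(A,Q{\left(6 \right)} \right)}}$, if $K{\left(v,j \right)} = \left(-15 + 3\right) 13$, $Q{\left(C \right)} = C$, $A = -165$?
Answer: $\frac{1}{59045} \approx 1.6936 \cdot 10^{-5}$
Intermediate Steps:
$K{\left(v,j \right)} = -156$ ($K{\left(v,j \right)} = \left(-12\right) 13 = -156$)
$\frac{1}{59201 + K{\left(A,Q{\left(6 \right)} \right)}} = \frac{1}{59201 - 156} = \frac{1}{59045}$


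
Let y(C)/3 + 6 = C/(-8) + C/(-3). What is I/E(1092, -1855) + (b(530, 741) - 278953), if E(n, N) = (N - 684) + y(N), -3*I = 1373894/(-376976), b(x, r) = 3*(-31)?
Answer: -1005914916265/3604833 ≈ -2.7905e+5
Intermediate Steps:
b(x, r) = -93
y(C) = -18 - 11*C/8 (y(C) = -18 + 3*(C/(-8) + C/(-3)) = -18 + 3*(C*(-⅛) + C*(-⅓)) = -18 + 3*(-C/8 - C/3) = -18 + 3*(-11*C/24) = -18 - 11*C/8)
I = 686947/565464 (I = -1373894/(3*(-376976)) = -1373894*(-1)/(3*376976) = -⅓*(-686947/188488) = 686947/565464 ≈ 1.2148)
E(n, N) = -702 - 3*N/8 (E(n, N) = (N - 684) + (-18 - 11*N/8) = (-684 + N) + (-18 - 11*N/8) = -702 - 3*N/8)
I/E(1092, -1855) + (b(530, 741) - 278953) = 686947/(565464*(-702 - 3/8*(-1855))) + (-93 - 278953) = 686947/(565464*(-702 + 5565/8)) - 279046 = 686947/(565464*(-51/8)) - 279046 = (686947/565464)*(-8/51) - 279046 = -686947/3604833 - 279046 = -1005914916265/3604833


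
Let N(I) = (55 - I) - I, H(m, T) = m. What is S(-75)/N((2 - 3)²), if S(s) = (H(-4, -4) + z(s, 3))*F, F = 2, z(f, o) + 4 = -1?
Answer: -18/53 ≈ -0.33962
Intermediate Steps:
z(f, o) = -5 (z(f, o) = -4 - 1 = -5)
N(I) = 55 - 2*I
S(s) = -18 (S(s) = (-4 - 5)*2 = -9*2 = -18)
S(-75)/N((2 - 3)²) = -18/(55 - 2*(2 - 3)²) = -18/(55 - 2*(-1)²) = -18/(55 - 2*1) = -18/(55 - 2) = -18/53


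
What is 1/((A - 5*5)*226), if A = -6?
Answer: -1/7006 ≈ -0.00014273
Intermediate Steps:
1/((A - 5*5)*226) = 1/((-6 - 5*5)*226) = 1/((-6 - 25)*226) = 1/(-31*226) = 1/(-7006) = -1/7006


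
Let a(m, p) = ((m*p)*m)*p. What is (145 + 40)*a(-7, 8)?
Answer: 580160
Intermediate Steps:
a(m, p) = m²*p² (a(m, p) = (p*m²)*p = m²*p²)
(145 + 40)*a(-7, 8) = (145 + 40)*((-7)²*8²) = 185*(49*64) = 185*3136 = 580160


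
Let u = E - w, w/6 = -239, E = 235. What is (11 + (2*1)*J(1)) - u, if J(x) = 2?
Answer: -1654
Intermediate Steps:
w = -1434 (w = 6*(-239) = -1434)
u = 1669 (u = 235 - 1*(-1434) = 235 + 1434 = 1669)
(11 + (2*1)*J(1)) - u = (11 + (2*1)*2) - 1*1669 = (11 + 2*2) - 1669 = (11 + 4) - 1669 = 15 - 1669 = -1654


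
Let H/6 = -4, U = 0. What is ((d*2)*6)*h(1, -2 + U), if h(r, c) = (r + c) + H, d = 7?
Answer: -2100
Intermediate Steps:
H = -24 (H = 6*(-4) = -24)
h(r, c) = -24 + c + r (h(r, c) = (r + c) - 24 = (c + r) - 24 = -24 + c + r)
((d*2)*6)*h(1, -2 + U) = ((7*2)*6)*(-24 + (-2 + 0) + 1) = (14*6)*(-24 - 2 + 1) = 84*(-25) = -2100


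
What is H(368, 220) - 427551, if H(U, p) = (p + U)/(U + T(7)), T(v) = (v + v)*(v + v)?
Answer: -20094848/47 ≈ -4.2755e+5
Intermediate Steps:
T(v) = 4*v² (T(v) = (2*v)*(2*v) = 4*v²)
H(U, p) = (U + p)/(196 + U) (H(U, p) = (p + U)/(U + 4*7²) = (U + p)/(U + 4*49) = (U + p)/(U + 196) = (U + p)/(196 + U))
H(368, 220) - 427551 = (368 + 220)/(196 + 368) - 427551 = 588/564 - 427551 = (1/564)*588 - 427551 = 49/47 - 427551 = -20094848/47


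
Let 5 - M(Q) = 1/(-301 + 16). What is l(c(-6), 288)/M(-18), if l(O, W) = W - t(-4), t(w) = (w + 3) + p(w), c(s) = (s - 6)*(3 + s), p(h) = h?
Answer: 83505/1426 ≈ 58.559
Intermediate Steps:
c(s) = (-6 + s)*(3 + s)
M(Q) = 1426/285 (M(Q) = 5 - 1/(-301 + 16) = 5 - 1/(-285) = 5 - 1*(-1/285) = 5 + 1/285 = 1426/285)
t(w) = 3 + 2*w (t(w) = (w + 3) + w = (3 + w) + w = 3 + 2*w)
l(O, W) = 5 + W (l(O, W) = W - (3 + 2*(-4)) = W - (3 - 8) = W - 1*(-5) = W + 5 = 5 + W)
l(c(-6), 288)/M(-18) = (5 + 288)/(1426/285) = 293*(285/1426) = 83505/1426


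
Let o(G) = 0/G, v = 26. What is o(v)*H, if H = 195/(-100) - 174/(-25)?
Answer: 0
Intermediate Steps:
o(G) = 0
H = 501/100 (H = 195*(-1/100) - 174*(-1/25) = -39/20 + 174/25 = 501/100 ≈ 5.0100)
o(v)*H = 0*(501/100) = 0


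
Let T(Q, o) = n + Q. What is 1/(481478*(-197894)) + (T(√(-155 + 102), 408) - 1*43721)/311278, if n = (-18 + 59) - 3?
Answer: -2081093226697517/14829534083545148 + I*√53/311278 ≈ -0.14033 + 2.3388e-5*I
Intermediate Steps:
n = 38 (n = 41 - 3 = 38)
T(Q, o) = 38 + Q
1/(481478*(-197894)) + (T(√(-155 + 102), 408) - 1*43721)/311278 = 1/(481478*(-197894)) + ((38 + √(-155 + 102)) - 1*43721)/311278 = (1/481478)*(-1/197894) + ((38 + √(-53)) - 43721)*(1/311278) = -1/95281607332 + ((38 + I*√53) - 43721)*(1/311278) = -1/95281607332 + (-43683 + I*√53)*(1/311278) = -1/95281607332 + (-43683/311278 + I*√53/311278) = -2081093226697517/14829534083545148 + I*√53/311278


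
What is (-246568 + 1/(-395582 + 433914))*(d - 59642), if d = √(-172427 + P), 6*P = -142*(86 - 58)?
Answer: 281851528671075/19166 - 3150481525*I*√1557807/38332 ≈ 1.4706e+10 - 1.0258e+8*I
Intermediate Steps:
P = -1988/3 (P = (-142*(86 - 58))/6 = (-142*28)/6 = (⅙)*(-3976) = -1988/3 ≈ -662.67)
d = I*√1557807/3 (d = √(-172427 - 1988/3) = √(-519269/3) = I*√1557807/3 ≈ 416.04*I)
(-246568 + 1/(-395582 + 433914))*(d - 59642) = (-246568 + 1/(-395582 + 433914))*(I*√1557807/3 - 59642) = (-246568 + 1/38332)*(-59642 + I*√1557807/3) = -9451444575*(-59642 + I*√1557807/3)/38332 = 281851528671075/19166 - 3150481525*I*√1557807/38332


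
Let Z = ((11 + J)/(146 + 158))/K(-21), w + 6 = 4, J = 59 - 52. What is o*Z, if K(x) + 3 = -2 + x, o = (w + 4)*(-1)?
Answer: 9/1976 ≈ 0.0045547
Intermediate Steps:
J = 7
w = -2 (w = -6 + 4 = -2)
o = -2 (o = (-2 + 4)*(-1) = 2*(-1) = -2)
K(x) = -5 + x (K(x) = -3 + (-2 + x) = -5 + x)
Z = -9/3952 (Z = ((11 + 7)/(146 + 158))/(-5 - 21) = (18/304)/(-26) = (18*(1/304))*(-1/26) = (9/152)*(-1/26) = -9/3952 ≈ -0.0022773)
o*Z = -2*(-9/3952) = 9/1976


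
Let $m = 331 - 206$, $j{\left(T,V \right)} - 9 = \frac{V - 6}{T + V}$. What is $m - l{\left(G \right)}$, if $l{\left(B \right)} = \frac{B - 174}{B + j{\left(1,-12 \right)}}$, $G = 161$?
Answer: $\frac{236143}{1888} \approx 125.08$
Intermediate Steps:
$j{\left(T,V \right)} = 9 + \frac{-6 + V}{T + V}$ ($j{\left(T,V \right)} = 9 + \frac{V - 6}{T + V} = 9 + \frac{-6 + V}{T + V}$)
$m = 125$ ($m = 331 - 206 = 125$)
$l{\left(B \right)} = \frac{-174 + B}{\frac{117}{11} + B}$ ($l{\left(B \right)} = \frac{B - 174}{B + \frac{-6 + 9 \cdot 1 + 10 \left(-12\right)}{1 - 12}} = \frac{-174 + B}{B + \frac{-6 + 9 - 120}{-11}} = \frac{-174 + B}{B - - \frac{117}{11}} = \frac{-174 + B}{B + \frac{117}{11}} = \frac{-174 + B}{\frac{117}{11} + B}$)
$m - l{\left(G \right)} = 125 - \frac{11 \left(-174 + 161\right)}{117 + 11 \cdot 161} = 125 - 11 \frac{1}{117 + 1771} \left(-13\right) = 125 - 11 \cdot \frac{1}{1888} \left(-13\right) = 125 - - \frac{143}{1888} = 125 + \frac{143}{1888} = \frac{236143}{1888}$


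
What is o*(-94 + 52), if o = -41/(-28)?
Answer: -123/2 ≈ -61.500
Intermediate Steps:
o = 41/28 (o = -41*(-1/28) = 41/28 ≈ 1.4643)
o*(-94 + 52) = 41*(-94 + 52)/28 = (41/28)*(-42) = -123/2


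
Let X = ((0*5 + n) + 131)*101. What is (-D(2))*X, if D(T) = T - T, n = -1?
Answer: 0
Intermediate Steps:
D(T) = 0
X = 13130 (X = ((0*5 - 1) + 131)*101 = ((0 - 1) + 131)*101 = (-1 + 131)*101 = 130*101 = 13130)
(-D(2))*X = -1*0*13130 = 0*13130 = 0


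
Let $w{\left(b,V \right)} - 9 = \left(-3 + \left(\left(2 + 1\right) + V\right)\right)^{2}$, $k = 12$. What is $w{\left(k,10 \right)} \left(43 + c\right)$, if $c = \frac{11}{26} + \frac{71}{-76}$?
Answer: $\frac{4575711}{988} \approx 4631.3$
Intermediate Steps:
$c = - \frac{505}{988}$ ($c = 11 \cdot \frac{1}{26} + 71 \left(- \frac{1}{76}\right) = \frac{11}{26} - \frac{71}{76} = - \frac{505}{988} \approx -0.51113$)
$w{\left(b,V \right)} = 9 + V^{2}$ ($w{\left(b,V \right)} = 9 + \left(-3 + \left(\left(2 + 1\right) + V\right)\right)^{2} = 9 + \left(-3 + \left(3 + V\right)\right)^{2} = 9 + V^{2}$)
$w{\left(k,10 \right)} \left(43 + c\right) = \left(9 + 10^{2}\right) \left(43 - \frac{505}{988}\right) = \left(9 + 100\right) \frac{41979}{988} = 109 \cdot \frac{41979}{988} = \frac{4575711}{988}$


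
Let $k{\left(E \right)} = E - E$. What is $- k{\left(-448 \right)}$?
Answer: $0$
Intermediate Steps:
$k{\left(E \right)} = 0$
$- k{\left(-448 \right)} = \left(-1\right) 0 = 0$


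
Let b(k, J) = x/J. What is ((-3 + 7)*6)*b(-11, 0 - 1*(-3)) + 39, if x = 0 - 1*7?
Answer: -17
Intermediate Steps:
x = -7 (x = 0 - 7 = -7)
b(k, J) = -7/J
((-3 + 7)*6)*b(-11, 0 - 1*(-3)) + 39 = ((-3 + 7)*6)*(-7/(0 - 1*(-3))) + 39 = (4*6)*(-7/(0 + 3)) + 39 = 24*(-7/3) + 39 = -56 + 39 = -17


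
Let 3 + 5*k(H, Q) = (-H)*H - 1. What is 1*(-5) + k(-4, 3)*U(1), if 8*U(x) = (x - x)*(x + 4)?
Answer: -5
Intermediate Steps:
k(H, Q) = -4/5 - H**2/5 (k(H, Q) = -3/5 + ((-H)*H - 1)/5 = -3/5 + (-H**2 - 1)/5 = -3/5 + (-1 - H**2)/5 = -3/5 + (-1/5 - H**2/5) = -4/5 - H**2/5)
U(x) = 0 (U(x) = ((x - x)*(x + 4))/8 = (0*(4 + x))/8 = (1/8)*0 = 0)
1*(-5) + k(-4, 3)*U(1) = 1*(-5) + (-4/5 - 1/5*(-4)**2)*0 = -5 + (-4/5 - 1/5*16)*0 = -5 + (-4/5 - 16/5)*0 = -5 - 4*0 = -5 + 0 = -5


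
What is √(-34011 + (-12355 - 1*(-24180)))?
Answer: I*√22186 ≈ 148.95*I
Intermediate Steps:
√(-34011 + (-12355 - 1*(-24180))) = √(-34011 + (-12355 + 24180)) = √(-34011 + 11825) = √(-22186) = I*√22186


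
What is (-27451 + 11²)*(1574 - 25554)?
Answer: 655373400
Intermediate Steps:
(-27451 + 11²)*(1574 - 25554) = (-27451 + 121)*(-23980) = -27330*(-23980) = 655373400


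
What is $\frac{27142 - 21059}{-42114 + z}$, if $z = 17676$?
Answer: $- \frac{6083}{24438} \approx -0.24892$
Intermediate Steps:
$\frac{27142 - 21059}{-42114 + z} = \frac{27142 - 21059}{-42114 + 17676} = \frac{6083}{-24438} = 6083 \left(- \frac{1}{24438}\right) = - \frac{6083}{24438}$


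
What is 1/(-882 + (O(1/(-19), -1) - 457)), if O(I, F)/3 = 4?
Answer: -1/1327 ≈ -0.00075358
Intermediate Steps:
O(I, F) = 12 (O(I, F) = 3*4 = 12)
1/(-882 + (O(1/(-19), -1) - 457)) = 1/(-882 + (12 - 457)) = 1/(-882 - 445) = 1/(-1327) = -1/1327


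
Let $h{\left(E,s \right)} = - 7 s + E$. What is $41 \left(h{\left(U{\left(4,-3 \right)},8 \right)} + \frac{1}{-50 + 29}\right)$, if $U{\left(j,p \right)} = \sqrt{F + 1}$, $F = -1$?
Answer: $- \frac{48257}{21} \approx -2298.0$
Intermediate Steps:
$U{\left(j,p \right)} = 0$ ($U{\left(j,p \right)} = \sqrt{-1 + 1} = \sqrt{0} = 0$)
$h{\left(E,s \right)} = E - 7 s$
$41 \left(h{\left(U{\left(4,-3 \right)},8 \right)} + \frac{1}{-50 + 29}\right) = 41 \left(\left(0 - 56\right) + \frac{1}{-50 + 29}\right) = 41 \left(\left(0 - 56\right) + \frac{1}{-21}\right) = 41 \left(-56 - \frac{1}{21}\right) = 41 \left(- \frac{1177}{21}\right) = - \frac{48257}{21}$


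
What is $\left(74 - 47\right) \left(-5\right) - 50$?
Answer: $-185$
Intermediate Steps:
$\left(74 - 47\right) \left(-5\right) - 50 = 27 \left(-5\right) - 50 = -135 - 50 = -185$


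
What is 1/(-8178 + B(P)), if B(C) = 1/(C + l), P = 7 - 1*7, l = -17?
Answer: -17/139027 ≈ -0.00012228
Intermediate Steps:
P = 0 (P = 7 - 7 = 0)
B(C) = 1/(-17 + C) (B(C) = 1/(C - 17) = 1/(-17 + C))
1/(-8178 + B(P)) = 1/(-8178 + 1/(-17 + 0)) = 1/(-8178 + 1/(-17)) = 1/(-8178 - 1/17) = 1/(-139027/17) = -17/139027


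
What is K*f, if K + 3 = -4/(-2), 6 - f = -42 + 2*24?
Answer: 0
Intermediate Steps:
f = 0 (f = 6 - (-42 + 2*24) = 6 - (-42 + 48) = 6 - 1*6 = 6 - 6 = 0)
K = -1 (K = -3 - 4/(-2) = -3 - 4*(-½) = -3 + 2 = -1)
K*f = -1*0 = 0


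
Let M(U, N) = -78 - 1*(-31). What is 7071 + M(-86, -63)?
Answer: 7024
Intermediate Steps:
M(U, N) = -47 (M(U, N) = -78 + 31 = -47)
7071 + M(-86, -63) = 7071 - 47 = 7024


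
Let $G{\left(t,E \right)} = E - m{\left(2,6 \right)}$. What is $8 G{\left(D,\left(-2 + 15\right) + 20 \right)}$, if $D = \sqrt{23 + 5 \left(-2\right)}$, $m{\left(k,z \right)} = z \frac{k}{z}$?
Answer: $248$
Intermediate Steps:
$m{\left(k,z \right)} = k$
$D = \sqrt{13}$ ($D = \sqrt{23 - 10} = \sqrt{13} \approx 3.6056$)
$G{\left(t,E \right)} = -2 + E$ ($G{\left(t,E \right)} = E - 2 = -2 + E$)
$8 G{\left(D,\left(-2 + 15\right) + 20 \right)} = 8 \left(-2 + \left(\left(-2 + 15\right) + 20\right)\right) = 8 \left(-2 + \left(13 + 20\right)\right) = 8 \left(-2 + 33\right) = 8 \cdot 31 = 248$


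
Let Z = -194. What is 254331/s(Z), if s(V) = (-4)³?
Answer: -254331/64 ≈ -3973.9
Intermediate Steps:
s(V) = -64
254331/s(Z) = 254331/(-64) = 254331*(-1/64) = -254331/64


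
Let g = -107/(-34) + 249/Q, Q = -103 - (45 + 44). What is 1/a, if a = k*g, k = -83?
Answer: -1088/167079 ≈ -0.0065119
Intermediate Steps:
Q = -192 (Q = -103 - 1*89 = -103 - 89 = -192)
g = 2013/1088 (g = -107/(-34) + 249/(-192) = -107*(-1/34) + 249*(-1/192) = 107/34 - 83/64 = 2013/1088 ≈ 1.8502)
a = -167079/1088 (a = -83*2013/1088 = -167079/1088 ≈ -153.57)
1/a = 1/(-167079/1088) = -1088/167079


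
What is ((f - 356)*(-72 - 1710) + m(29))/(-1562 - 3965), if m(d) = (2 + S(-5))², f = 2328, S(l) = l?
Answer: 3514095/5527 ≈ 635.80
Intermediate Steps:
m(d) = 9 (m(d) = (2 - 5)² = (-3)² = 9)
((f - 356)*(-72 - 1710) + m(29))/(-1562 - 3965) = ((2328 - 356)*(-72 - 1710) + 9)/(-1562 - 3965) = (1972*(-1782) + 9)/(-5527) = (-3514104 + 9)*(-1/5527) = -3514095*(-1/5527) = 3514095/5527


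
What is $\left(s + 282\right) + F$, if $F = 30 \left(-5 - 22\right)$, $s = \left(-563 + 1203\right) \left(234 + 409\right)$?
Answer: $410992$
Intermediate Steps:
$s = 411520$ ($s = 640 \cdot 643 = 411520$)
$F = -810$ ($F = 30 \left(-27\right) = -810$)
$\left(s + 282\right) + F = \left(411520 + 282\right) - 810 = 411802 - 810 = 410992$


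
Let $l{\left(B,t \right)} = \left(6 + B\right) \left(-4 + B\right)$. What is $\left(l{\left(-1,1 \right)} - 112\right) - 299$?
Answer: $-436$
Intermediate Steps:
$l{\left(B,t \right)} = \left(-4 + B\right) \left(6 + B\right)$
$\left(l{\left(-1,1 \right)} - 112\right) - 299 = \left(\left(-24 + \left(-1\right)^{2} + 2 \left(-1\right)\right) - 112\right) - 299 = \left(\left(-24 + 1 - 2\right) - 112\right) - 299 = \left(-25 - 112\right) - 299 = -137 - 299 = -436$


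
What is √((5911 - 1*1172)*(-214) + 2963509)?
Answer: √1949363 ≈ 1396.2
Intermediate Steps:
√((5911 - 1*1172)*(-214) + 2963509) = √((5911 - 1172)*(-214) + 2963509) = √(4739*(-214) + 2963509) = √(-1014146 + 2963509) = √1949363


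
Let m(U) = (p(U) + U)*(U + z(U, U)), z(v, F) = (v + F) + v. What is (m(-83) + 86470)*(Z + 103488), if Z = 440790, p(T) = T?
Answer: 77059967796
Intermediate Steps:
z(v, F) = F + 2*v (z(v, F) = (F + v) + v = F + 2*v)
m(U) = 8*U**2 (m(U) = (U + U)*(U + (U + 2*U)) = (2*U)*(U + 3*U) = (2*U)*(4*U) = 8*U**2)
(m(-83) + 86470)*(Z + 103488) = (8*(-83)**2 + 86470)*(440790 + 103488) = (8*6889 + 86470)*544278 = (55112 + 86470)*544278 = 141582*544278 = 77059967796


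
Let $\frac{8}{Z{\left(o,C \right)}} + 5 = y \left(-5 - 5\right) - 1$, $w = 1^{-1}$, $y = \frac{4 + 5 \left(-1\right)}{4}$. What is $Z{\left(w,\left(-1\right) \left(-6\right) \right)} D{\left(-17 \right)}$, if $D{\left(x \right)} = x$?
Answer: $\frac{272}{7} \approx 38.857$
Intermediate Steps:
$y = - \frac{1}{4}$ ($y = \left(4 - 5\right) \frac{1}{4} = \left(-1\right) \frac{1}{4} = - \frac{1}{4} \approx -0.25$)
$w = 1$
$Z{\left(o,C \right)} = - \frac{16}{7}$ ($Z{\left(o,C \right)} = \frac{8}{-5 - \left(1 + \frac{-5 - 5}{4}\right)} = \frac{8}{-5 - - \frac{3}{2}} = \frac{8}{-5 + \left(\frac{5}{2} - 1\right)} = \frac{8}{-5 + \frac{3}{2}} = \frac{8}{- \frac{7}{2}} = 8 \left(- \frac{2}{7}\right) = - \frac{16}{7}$)
$Z{\left(w,\left(-1\right) \left(-6\right) \right)} D{\left(-17 \right)} = \left(- \frac{16}{7}\right) \left(-17\right) = \frac{272}{7}$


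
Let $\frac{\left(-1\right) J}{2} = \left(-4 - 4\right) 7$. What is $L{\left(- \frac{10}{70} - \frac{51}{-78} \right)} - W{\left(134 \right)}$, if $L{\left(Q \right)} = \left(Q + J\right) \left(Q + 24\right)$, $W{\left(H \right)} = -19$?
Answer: $\frac{91977253}{33124} \approx 2776.8$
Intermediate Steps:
$J = 112$ ($J = - 2 \left(-4 - 4\right) 7 = - 2 \left(\left(-8\right) 7\right) = \left(-2\right) \left(-56\right) = 112$)
$L{\left(Q \right)} = \left(24 + Q\right) \left(112 + Q\right)$ ($L{\left(Q \right)} = \left(Q + 112\right) \left(Q + 24\right) = \left(112 + Q\right) \left(24 + Q\right) = \left(24 + Q\right) \left(112 + Q\right)$)
$L{\left(- \frac{10}{70} - \frac{51}{-78} \right)} - W{\left(134 \right)} = \left(2688 + \left(- \frac{10}{70} - \frac{51}{-78}\right)^{2} + 136 \left(- \frac{10}{70} - \frac{51}{-78}\right)\right) - -19 = \left(2688 + \left(\left(-10\right) \frac{1}{70} - - \frac{17}{26}\right)^{2} + 136 \left(\left(-10\right) \frac{1}{70} - - \frac{17}{26}\right)\right) + 19 = \left(2688 + \left(- \frac{1}{7} + \frac{17}{26}\right)^{2} + 136 \left(- \frac{1}{7} + \frac{17}{26}\right)\right) + 19 = \left(2688 + \left(\frac{93}{182}\right)^{2} + 136 \cdot \frac{93}{182}\right) + 19 = \left(2688 + \frac{8649}{33124} + \frac{6324}{91}\right) + 19 = \frac{91347897}{33124} + 19 = \frac{91977253}{33124}$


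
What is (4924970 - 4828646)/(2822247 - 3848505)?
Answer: -16054/171043 ≈ -0.093859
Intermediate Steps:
(4924970 - 4828646)/(2822247 - 3848505) = 96324/(-1026258) = 96324*(-1/1026258) = -16054/171043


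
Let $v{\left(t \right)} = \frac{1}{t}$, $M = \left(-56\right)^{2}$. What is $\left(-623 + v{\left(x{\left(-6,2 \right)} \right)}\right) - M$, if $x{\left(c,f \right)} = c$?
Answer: $- \frac{22555}{6} \approx -3759.2$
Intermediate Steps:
$M = 3136$
$\left(-623 + v{\left(x{\left(-6,2 \right)} \right)}\right) - M = \left(-623 + \frac{1}{-6}\right) - 3136 = \left(-623 - \frac{1}{6}\right) - 3136 = - \frac{3739}{6} - 3136 = - \frac{22555}{6}$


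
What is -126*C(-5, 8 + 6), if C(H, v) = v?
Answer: -1764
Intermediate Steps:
-126*C(-5, 8 + 6) = -126*(8 + 6) = -126*14 = -1764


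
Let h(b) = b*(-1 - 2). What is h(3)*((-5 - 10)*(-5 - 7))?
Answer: -1620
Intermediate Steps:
h(b) = -3*b (h(b) = b*(-3) = -3*b)
h(3)*((-5 - 10)*(-5 - 7)) = (-3*3)*((-5 - 10)*(-5 - 7)) = -(-135)*(-12) = -9*180 = -1620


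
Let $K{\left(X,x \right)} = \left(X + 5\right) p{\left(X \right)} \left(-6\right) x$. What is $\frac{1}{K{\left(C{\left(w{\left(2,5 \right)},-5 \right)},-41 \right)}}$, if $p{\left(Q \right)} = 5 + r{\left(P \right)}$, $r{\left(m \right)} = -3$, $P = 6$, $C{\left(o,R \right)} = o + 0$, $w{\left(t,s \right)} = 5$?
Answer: $\frac{1}{4920} \approx 0.00020325$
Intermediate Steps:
$C{\left(o,R \right)} = o$
$p{\left(Q \right)} = 2$ ($p{\left(Q \right)} = 5 - 3 = 2$)
$K{\left(X,x \right)} = x \left(-60 - 12 X\right)$ ($K{\left(X,x \right)} = \left(X + 5\right) 2 \left(-6\right) x = \left(5 + X\right) 2 \left(-6\right) x = \left(10 + 2 X\right) \left(-6\right) x = \left(-60 - 12 X\right) x = x \left(-60 - 12 X\right)$)
$\frac{1}{K{\left(C{\left(w{\left(2,5 \right)},-5 \right)},-41 \right)}} = \frac{1}{\left(-12\right) \left(-41\right) \left(5 + 5\right)} = \frac{1}{\left(-12\right) \left(-41\right) 10} = \frac{1}{4920}$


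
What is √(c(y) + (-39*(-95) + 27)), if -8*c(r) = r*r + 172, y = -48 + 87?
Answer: √56326/4 ≈ 59.333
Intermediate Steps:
y = 39
c(r) = -43/2 - r²/8 (c(r) = -(r*r + 172)/8 = -(r² + 172)/8 = -(172 + r²)/8 = -43/2 - r²/8)
√(c(y) + (-39*(-95) + 27)) = √((-43/2 - ⅛*39²) + (-39*(-95) + 27)) = √((-43/2 - ⅛*1521) + (3705 + 27)) = √((-43/2 - 1521/8) + 3732) = √(-1693/8 + 3732) = √(28163/8) = √56326/4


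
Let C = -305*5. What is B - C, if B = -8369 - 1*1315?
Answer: -8159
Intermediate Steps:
B = -9684 (B = -8369 - 1315 = -9684)
C = -1525
B - C = -9684 - 1*(-1525) = -9684 + 1525 = -8159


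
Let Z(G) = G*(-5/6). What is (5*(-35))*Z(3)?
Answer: 875/2 ≈ 437.50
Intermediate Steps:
Z(G) = -5*G/6 (Z(G) = G*(-5*⅙) = G*(-⅚) = -5*G/6)
(5*(-35))*Z(3) = (5*(-35))*(-⅚*3) = -175*(-5/2) = 875/2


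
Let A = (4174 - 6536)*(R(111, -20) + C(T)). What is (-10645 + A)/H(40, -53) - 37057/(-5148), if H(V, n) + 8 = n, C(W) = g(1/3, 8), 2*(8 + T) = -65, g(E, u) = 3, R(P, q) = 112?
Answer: 1455412177/314028 ≈ 4634.7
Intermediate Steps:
T = -81/2 (T = -8 + (½)*(-65) = -8 - 65/2 = -81/2 ≈ -40.500)
C(W) = 3
H(V, n) = -8 + n
A = -271630 (A = (4174 - 6536)*(112 + 3) = -2362*115 = -271630)
(-10645 + A)/H(40, -53) - 37057/(-5148) = (-10645 - 271630)/(-8 - 53) - 37057/(-5148) = -282275/(-61) - 37057*(-1/5148) = -282275*(-1/61) + 37057/5148 = 282275/61 + 37057/5148 = 1455412177/314028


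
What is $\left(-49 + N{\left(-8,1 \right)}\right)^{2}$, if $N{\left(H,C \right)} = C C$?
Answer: $2304$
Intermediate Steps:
$N{\left(H,C \right)} = C^{2}$
$\left(-49 + N{\left(-8,1 \right)}\right)^{2} = \left(-49 + 1^{2}\right)^{2} = \left(-49 + 1\right)^{2} = \left(-48\right)^{2} = 2304$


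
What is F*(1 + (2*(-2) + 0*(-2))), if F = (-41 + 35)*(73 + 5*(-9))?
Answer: 504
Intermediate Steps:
F = -168 (F = -6*(73 - 45) = -6*28 = -168)
F*(1 + (2*(-2) + 0*(-2))) = -168*(1 + (2*(-2) + 0*(-2))) = -168*(1 + (-4 + 0)) = -168*(1 - 4) = -168*(-3) = 504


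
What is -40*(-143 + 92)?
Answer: 2040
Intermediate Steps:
-40*(-143 + 92) = -40*(-51) = 2040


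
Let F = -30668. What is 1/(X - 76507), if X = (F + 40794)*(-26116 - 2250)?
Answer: -1/287310623 ≈ -3.4806e-9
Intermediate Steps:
X = -287234116 (X = (-30668 + 40794)*(-26116 - 2250) = 10126*(-28366) = -287234116)
1/(X - 76507) = 1/(-287234116 - 76507) = 1/(-287310623) = -1/287310623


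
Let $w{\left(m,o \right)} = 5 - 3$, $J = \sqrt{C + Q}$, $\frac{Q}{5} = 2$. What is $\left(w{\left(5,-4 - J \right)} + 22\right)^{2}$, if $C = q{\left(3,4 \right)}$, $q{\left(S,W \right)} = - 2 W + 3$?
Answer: $576$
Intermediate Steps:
$Q = 10$ ($Q = 5 \cdot 2 = 10$)
$q{\left(S,W \right)} = 3 - 2 W$
$C = -5$ ($C = 3 - 8 = -5$)
$J = \sqrt{5}$ ($J = \sqrt{-5 + 10} = \sqrt{5} \approx 2.2361$)
$w{\left(m,o \right)} = 2$ ($w{\left(m,o \right)} = 5 - 3 = 2$)
$\left(w{\left(5,-4 - J \right)} + 22\right)^{2} = \left(2 + 22\right)^{2} = 24^{2} = 576$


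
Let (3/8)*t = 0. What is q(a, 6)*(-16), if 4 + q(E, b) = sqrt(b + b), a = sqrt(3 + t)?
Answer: 64 - 32*sqrt(3) ≈ 8.5744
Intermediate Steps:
t = 0 (t = (8/3)*0 = 0)
a = sqrt(3) (a = sqrt(3 + 0) = sqrt(3) ≈ 1.7320)
q(E, b) = -4 + sqrt(2)*sqrt(b) (q(E, b) = -4 + sqrt(b + b) = -4 + sqrt(2*b) = -4 + sqrt(2)*sqrt(b))
q(a, 6)*(-16) = (-4 + sqrt(2)*sqrt(6))*(-16) = (-4 + 2*sqrt(3))*(-16) = 64 - 32*sqrt(3)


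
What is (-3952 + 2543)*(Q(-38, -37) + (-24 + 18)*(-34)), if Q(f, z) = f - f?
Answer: -287436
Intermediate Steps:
Q(f, z) = 0
(-3952 + 2543)*(Q(-38, -37) + (-24 + 18)*(-34)) = (-3952 + 2543)*(0 + (-24 + 18)*(-34)) = -1409*(0 - 6*(-34)) = -1409*(0 + 204) = -1409*204 = -287436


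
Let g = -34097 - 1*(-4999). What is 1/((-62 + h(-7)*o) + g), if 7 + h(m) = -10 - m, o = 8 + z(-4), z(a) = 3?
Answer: -1/29270 ≈ -3.4165e-5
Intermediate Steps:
o = 11 (o = 8 + 3 = 11)
g = -29098 (g = -34097 + 4999 = -29098)
h(m) = -17 - m (h(m) = -7 + (-10 - m) = -17 - m)
1/((-62 + h(-7)*o) + g) = 1/((-62 + (-17 - 1*(-7))*11) - 29098) = 1/((-62 + (-17 + 7)*11) - 29098) = 1/((-62 - 10*11) - 29098) = 1/((-62 - 110) - 29098) = 1/(-172 - 29098) = 1/(-29270) = -1/29270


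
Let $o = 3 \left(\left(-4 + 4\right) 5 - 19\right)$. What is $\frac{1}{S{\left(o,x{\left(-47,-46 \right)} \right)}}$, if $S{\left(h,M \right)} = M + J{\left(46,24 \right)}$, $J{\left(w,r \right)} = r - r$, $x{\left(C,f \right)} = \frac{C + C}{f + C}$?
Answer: $\frac{93}{94} \approx 0.98936$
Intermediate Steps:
$x{\left(C,f \right)} = \frac{2 C}{C + f}$
$J{\left(w,r \right)} = 0$
$o = -57$ ($o = 3 \left(0 \cdot 5 - 19\right) = 3 \left(0 - 19\right) = 3 \left(-19\right) = -57$)
$S{\left(h,M \right)} = M$ ($S{\left(h,M \right)} = M + 0 = M$)
$\frac{1}{S{\left(o,x{\left(-47,-46 \right)} \right)}} = \frac{1}{2 \left(-47\right) \frac{1}{-47 - 46}} = \frac{1}{2 \left(-47\right) \frac{1}{-93}} = \frac{1}{2 \left(-47\right) \left(- \frac{1}{93}\right)} = \frac{1}{\frac{94}{93}} = \frac{93}{94}$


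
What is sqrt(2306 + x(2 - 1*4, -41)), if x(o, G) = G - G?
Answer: sqrt(2306) ≈ 48.021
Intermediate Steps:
x(o, G) = 0
sqrt(2306 + x(2 - 1*4, -41)) = sqrt(2306 + 0) = sqrt(2306)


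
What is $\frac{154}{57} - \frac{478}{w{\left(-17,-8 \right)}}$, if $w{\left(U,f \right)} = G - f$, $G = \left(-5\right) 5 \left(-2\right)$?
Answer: $- \frac{9157}{1653} \approx -5.5396$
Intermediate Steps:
$G = 50$ ($G = \left(-25\right) \left(-2\right) = 50$)
$w{\left(U,f \right)} = 50 - f$
$\frac{154}{57} - \frac{478}{w{\left(-17,-8 \right)}} = \frac{154}{57} - \frac{478}{50 - -8} = 154 \cdot \frac{1}{57} - \frac{478}{50 + 8} = \frac{154}{57} - \frac{478}{58} = \frac{154}{57} - \frac{239}{29} = - \frac{9157}{1653}$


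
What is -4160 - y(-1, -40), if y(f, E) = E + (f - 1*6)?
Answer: -4113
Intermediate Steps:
y(f, E) = -6 + E + f (y(f, E) = E + (f - 6) = E + (-6 + f) = -6 + E + f)
-4160 - y(-1, -40) = -4160 - (-6 - 40 - 1) = -4160 - 1*(-47) = -4160 + 47 = -4113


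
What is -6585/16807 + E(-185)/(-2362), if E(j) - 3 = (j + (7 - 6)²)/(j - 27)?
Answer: -827795245/2104001102 ≈ -0.39344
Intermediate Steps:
E(j) = 3 + (1 + j)/(-27 + j) (E(j) = 3 + (j + (7 - 6)²)/(j - 27) = 3 + (j + 1²)/(-27 + j) = 3 + (j + 1)/(-27 + j) = 3 + (1 + j)/(-27 + j))
-6585/16807 + E(-185)/(-2362) = -6585/16807 + (4*(-20 - 185)/(-27 - 185))/(-2362) = -6585*1/16807 + (4*(-205)/(-212))*(-1/2362) = -6585/16807 + (4*(-1/212)*(-205))*(-1/2362) = -6585/16807 + (205/53)*(-1/2362) = -6585/16807 - 205/125186 = -827795245/2104001102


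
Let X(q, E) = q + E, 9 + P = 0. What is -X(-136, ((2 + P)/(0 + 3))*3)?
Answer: 143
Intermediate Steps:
P = -9 (P = -9 + 0 = -9)
X(q, E) = E + q
-X(-136, ((2 + P)/(0 + 3))*3) = -(((2 - 9)/(0 + 3))*3 - 136) = -(-7/3*3 - 136) = -(-7 - 136) = -1*(-143) = 143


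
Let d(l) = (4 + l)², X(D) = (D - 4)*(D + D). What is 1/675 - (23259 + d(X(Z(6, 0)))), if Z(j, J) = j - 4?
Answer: -15710624/675 ≈ -23275.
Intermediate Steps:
Z(j, J) = -4 + j
X(D) = 2*D*(-4 + D) (X(D) = (-4 + D)*(2*D) = 2*D*(-4 + D))
1/675 - (23259 + d(X(Z(6, 0)))) = 1/675 - (23259 + (4 + 2*(-4 + 6)*(-4 + (-4 + 6)))²) = 1/675 - (23259 + (4 + 2*2*(-4 + 2))²) = 1/675 - (23259 + (4 + 2*2*(-2))²) = 1/675 - (23259 + (4 - 8)²) = 1/675 - (23259 + (-4)²) = 1/675 - (23259 + 16) = 1/675 - 1*23275 = 1/675 - 23275 = -15710624/675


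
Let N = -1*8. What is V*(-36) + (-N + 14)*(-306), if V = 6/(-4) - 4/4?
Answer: -6642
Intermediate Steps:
N = -8
V = -5/2 (V = 6*(-¼) - 4*¼ = -3/2 - 1 = -5/2 ≈ -2.5000)
V*(-36) + (-N + 14)*(-306) = -5/2*(-36) + (-1*(-8) + 14)*(-306) = 90 + (8 + 14)*(-306) = 90 + 22*(-306) = 90 - 6732 = -6642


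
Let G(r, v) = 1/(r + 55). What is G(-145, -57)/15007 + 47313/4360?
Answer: 6390235283/588874680 ≈ 10.852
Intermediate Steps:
G(r, v) = 1/(55 + r)
G(-145, -57)/15007 + 47313/4360 = 1/((55 - 145)*15007) + 47313/4360 = (1/15007)/(-90) + 47313*(1/4360) = -1/90*1/15007 + 47313/4360 = -1/1350630 + 47313/4360 = 6390235283/588874680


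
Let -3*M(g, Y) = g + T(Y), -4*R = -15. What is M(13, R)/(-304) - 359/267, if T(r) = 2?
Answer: -107801/81168 ≈ -1.3281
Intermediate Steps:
R = 15/4 (R = -1/4*(-15) = 15/4 ≈ 3.7500)
M(g, Y) = -2/3 - g/3 (M(g, Y) = -(g + 2)/3 = -(2 + g)/3 = -2/3 - g/3)
M(13, R)/(-304) - 359/267 = (-2/3 - 1/3*13)/(-304) - 359/267 = (-2/3 - 13/3)*(-1/304) - 359*1/267 = -5*(-1/304) - 359/267 = 5/304 - 359/267 = -107801/81168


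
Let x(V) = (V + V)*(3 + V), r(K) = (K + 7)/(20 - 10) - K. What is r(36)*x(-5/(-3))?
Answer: -4438/9 ≈ -493.11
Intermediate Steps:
r(K) = 7/10 - 9*K/10 (r(K) = (7 + K)/10 - K = (7 + K)*(1/10) - K = (7/10 + K/10) - K = 7/10 - 9*K/10)
x(V) = 2*V*(3 + V) (x(V) = (2*V)*(3 + V) = 2*V*(3 + V))
r(36)*x(-5/(-3)) = (7/10 - 9/10*36)*(2*(-5/(-3))*(3 - 5/(-3))) = (7/10 - 162/5)*(2*(-5*(-1/3))*(3 - 5*(-1/3))) = -317*5*(3 + 5/3)/(5*3) = -317*5*14/(5*3*3) = -317/10*140/9 = -4438/9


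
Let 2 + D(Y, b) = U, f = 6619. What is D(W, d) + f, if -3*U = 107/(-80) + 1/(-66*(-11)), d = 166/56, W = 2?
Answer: 576511841/87120 ≈ 6617.4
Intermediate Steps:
d = 83/28 (d = 166*(1/56) = 83/28 ≈ 2.9643)
U = 38801/87120 (U = -(107/(-80) + 1/(-66*(-11)))/3 = -(107*(-1/80) - 1/66*(-1/11))/3 = -(-107/80 + 1/726)/3 = -⅓*(-38801/29040) = 38801/87120 ≈ 0.44537)
D(Y, b) = -135439/87120 (D(Y, b) = -2 + 38801/87120 = -135439/87120)
D(W, d) + f = -135439/87120 + 6619 = 576511841/87120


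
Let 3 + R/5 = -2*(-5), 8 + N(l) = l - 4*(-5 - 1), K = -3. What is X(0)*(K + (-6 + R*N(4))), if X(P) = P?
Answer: 0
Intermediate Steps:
N(l) = 16 + l (N(l) = -8 + (l - 4*(-5 - 1)) = -8 + (l - 4*(-6)) = -8 + (l + 24) = -8 + (24 + l) = 16 + l)
R = 35 (R = -15 + 5*(-2*(-5)) = -15 + 5*10 = -15 + 50 = 35)
X(0)*(K + (-6 + R*N(4))) = 0*(-3 + (-6 + 35*(16 + 4))) = 0*(-3 + (-6 + 35*20)) = 0*(-3 + (-6 + 700)) = 0*(-3 + 694) = 0*691 = 0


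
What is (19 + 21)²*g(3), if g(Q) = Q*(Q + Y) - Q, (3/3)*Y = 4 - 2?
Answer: 19200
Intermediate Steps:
Y = 2 (Y = 4 - 2 = 2)
g(Q) = -Q + Q*(2 + Q) (g(Q) = Q*(Q + 2) - Q = Q*(2 + Q) - Q = -Q + Q*(2 + Q))
(19 + 21)²*g(3) = (19 + 21)²*(3*(1 + 3)) = 40²*(3*4) = 1600*12 = 19200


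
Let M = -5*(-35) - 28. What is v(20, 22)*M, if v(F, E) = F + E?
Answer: 6174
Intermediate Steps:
v(F, E) = E + F
M = 147 (M = 175 - 28 = 147)
v(20, 22)*M = (22 + 20)*147 = 42*147 = 6174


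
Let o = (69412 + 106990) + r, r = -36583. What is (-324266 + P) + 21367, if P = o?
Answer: -163080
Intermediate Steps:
o = 139819 (o = (69412 + 106990) - 36583 = 176402 - 36583 = 139819)
P = 139819
(-324266 + P) + 21367 = (-324266 + 139819) + 21367 = -184447 + 21367 = -163080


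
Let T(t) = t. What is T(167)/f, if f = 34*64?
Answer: 167/2176 ≈ 0.076746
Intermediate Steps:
f = 2176
T(167)/f = 167/2176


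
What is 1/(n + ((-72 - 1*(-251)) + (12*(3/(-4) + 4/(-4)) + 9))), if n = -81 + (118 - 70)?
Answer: 1/134 ≈ 0.0074627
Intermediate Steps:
n = -33 (n = -81 + 48 = -33)
1/(n + ((-72 - 1*(-251)) + (12*(3/(-4) + 4/(-4)) + 9))) = 1/(-33 + ((-72 - 1*(-251)) + (12*(3/(-4) + 4/(-4)) + 9))) = 1/(-33 + ((-72 + 251) + (12*(3*(-¼) + 4*(-¼)) + 9))) = 1/(-33 + (179 + (12*(-¾ - 1) + 9))) = 1/(-33 + (179 + (12*(-7/4) + 9))) = 1/(-33 + (179 + (-21 + 9))) = 1/(-33 + (179 - 12)) = 1/(-33 + 167) = 1/134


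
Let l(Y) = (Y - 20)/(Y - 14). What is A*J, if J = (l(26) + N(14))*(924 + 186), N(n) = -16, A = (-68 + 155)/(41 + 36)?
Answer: -1496835/77 ≈ -19439.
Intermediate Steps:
A = 87/77 ≈ 1.1299
l(Y) = (-20 + Y)/(-14 + Y)
J = -17205 (J = ((-20 + 26)/(-14 + 26) - 16)*(924 + 186) = (6/12 - 16)*1110 = ((1/12)*6 - 16)*1110 = (1/2 - 16)*1110 = -31/2*1110 = -17205)
A*J = (87/77)*(-17205) = -1496835/77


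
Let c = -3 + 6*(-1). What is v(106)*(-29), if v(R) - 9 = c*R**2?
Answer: 2932335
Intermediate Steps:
c = -9 (c = -3 - 6 = -9)
v(R) = 9 - 9*R**2
v(106)*(-29) = (9 - 9*106**2)*(-29) = (9 - 9*11236)*(-29) = (9 - 101124)*(-29) = -101115*(-29) = 2932335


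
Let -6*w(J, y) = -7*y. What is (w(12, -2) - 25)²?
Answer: 6724/9 ≈ 747.11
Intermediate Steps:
w(J, y) = 7*y/6 (w(J, y) = -(-7)*y/6 = 7*y/6)
(w(12, -2) - 25)² = ((7/6)*(-2) - 25)² = (-7/3 - 25)² = (-82/3)² = 6724/9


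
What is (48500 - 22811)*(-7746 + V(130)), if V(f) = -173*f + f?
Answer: -773393034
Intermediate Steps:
V(f) = -172*f
(48500 - 22811)*(-7746 + V(130)) = (48500 - 22811)*(-7746 - 172*130) = 25689*(-7746 - 22360) = 25689*(-30106) = -773393034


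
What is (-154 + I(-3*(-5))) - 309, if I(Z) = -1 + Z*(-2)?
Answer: -494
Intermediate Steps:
I(Z) = -1 - 2*Z
(-154 + I(-3*(-5))) - 309 = (-154 + (-1 - (-6)*(-5))) - 309 = (-154 + (-1 - 2*15)) - 309 = (-154 + (-1 - 30)) - 309 = (-154 - 31) - 309 = -185 - 309 = -494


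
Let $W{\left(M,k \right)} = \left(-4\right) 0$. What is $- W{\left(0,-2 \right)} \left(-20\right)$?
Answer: $0$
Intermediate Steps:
$W{\left(M,k \right)} = 0$
$- W{\left(0,-2 \right)} \left(-20\right) = \left(-1\right) 0 \left(-20\right) = 0 \left(-20\right) = 0$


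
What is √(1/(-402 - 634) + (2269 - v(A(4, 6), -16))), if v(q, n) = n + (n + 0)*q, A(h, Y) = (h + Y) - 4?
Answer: √638879185/518 ≈ 48.795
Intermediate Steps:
A(h, Y) = -4 + Y + h (A(h, Y) = (Y + h) - 4 = -4 + Y + h)
v(q, n) = n + n*q
√(1/(-402 - 634) + (2269 - v(A(4, 6), -16))) = √(1/(-402 - 634) + (2269 - (-16)*(1 + (-4 + 6 + 4)))) = √(1/(-1036) + (2269 - (-16)*(1 + 6))) = √(-1/1036 + (2269 - (-16)*7)) = √(-1/1036 + (2269 - 1*(-112))) = √(-1/1036 + (2269 + 112)) = √(-1/1036 + 2381) = √(2466715/1036) = √638879185/518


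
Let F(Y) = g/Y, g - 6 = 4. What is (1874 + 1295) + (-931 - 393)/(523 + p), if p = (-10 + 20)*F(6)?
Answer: 5126639/1619 ≈ 3166.5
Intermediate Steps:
g = 10 (g = 6 + 4 = 10)
F(Y) = 10/Y
p = 50/3 (p = (-10 + 20)*(10/6) = 10*(10*(1/6)) = 10*(5/3) = 50/3 ≈ 16.667)
(1874 + 1295) + (-931 - 393)/(523 + p) = (1874 + 1295) + (-931 - 393)/(523 + 50/3) = 3169 - 1324/1619/3 = 3169 - 1324*3/1619 = 3169 - 3972/1619 = 5126639/1619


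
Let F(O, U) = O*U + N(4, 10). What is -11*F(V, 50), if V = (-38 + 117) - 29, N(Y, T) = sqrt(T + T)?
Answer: -27500 - 22*sqrt(5) ≈ -27549.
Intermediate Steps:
N(Y, T) = sqrt(2)*sqrt(T) (N(Y, T) = sqrt(2*T) = sqrt(2)*sqrt(T))
V = 50 (V = 79 - 29 = 50)
F(O, U) = 2*sqrt(5) + O*U (F(O, U) = O*U + sqrt(2)*sqrt(10) = O*U + 2*sqrt(5) = 2*sqrt(5) + O*U)
-11*F(V, 50) = -11*(2*sqrt(5) + 50*50) = -11*(2*sqrt(5) + 2500) = -11*(2500 + 2*sqrt(5)) = -27500 - 22*sqrt(5)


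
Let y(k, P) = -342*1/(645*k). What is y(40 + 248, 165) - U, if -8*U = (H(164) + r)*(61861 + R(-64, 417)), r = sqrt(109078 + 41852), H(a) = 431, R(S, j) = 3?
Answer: 34395765341/10320 + 23199*sqrt(16770) ≈ 6.3372e+6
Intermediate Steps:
y(k, P) = -114/(215*k)
r = 3*sqrt(16770) (r = sqrt(150930) = 3*sqrt(16770) ≈ 388.50)
U = -3332923 - 23199*sqrt(16770) (U = -(431 + 3*sqrt(16770))*(61861 + 3)/8 = -(431 + 3*sqrt(16770))*61864/8 = -(26663384 + 185592*sqrt(16770))/8 = -3332923 - 23199*sqrt(16770) ≈ -6.3372e+6)
y(40 + 248, 165) - U = -114/(215*(40 + 248)) - (-3332923 - 23199*sqrt(16770)) = -114/215/288 + (3332923 + 23199*sqrt(16770)) = -114/215*1/288 + (3332923 + 23199*sqrt(16770)) = -19/10320 + (3332923 + 23199*sqrt(16770)) = 34395765341/10320 + 23199*sqrt(16770)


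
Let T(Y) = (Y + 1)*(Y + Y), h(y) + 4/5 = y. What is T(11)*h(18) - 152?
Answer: 21944/5 ≈ 4388.8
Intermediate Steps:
h(y) = -⅘ + y
T(Y) = 2*Y*(1 + Y) (T(Y) = (1 + Y)*(2*Y) = 2*Y*(1 + Y))
T(11)*h(18) - 152 = (2*11*(1 + 11))*(-⅘ + 18) - 152 = (2*11*12)*(86/5) - 152 = 264*(86/5) - 152 = 22704/5 - 152 = 21944/5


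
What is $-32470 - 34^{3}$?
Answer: $-71774$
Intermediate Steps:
$-32470 - 34^{3} = -32470 - 39304 = -71774$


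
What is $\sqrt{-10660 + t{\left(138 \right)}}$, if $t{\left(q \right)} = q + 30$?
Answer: $2 i \sqrt{2623} \approx 102.43 i$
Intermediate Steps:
$t{\left(q \right)} = 30 + q$
$\sqrt{-10660 + t{\left(138 \right)}} = \sqrt{-10660 + \left(30 + 138\right)} = \sqrt{-10660 + 168} = \sqrt{-10492} = 2 i \sqrt{2623}$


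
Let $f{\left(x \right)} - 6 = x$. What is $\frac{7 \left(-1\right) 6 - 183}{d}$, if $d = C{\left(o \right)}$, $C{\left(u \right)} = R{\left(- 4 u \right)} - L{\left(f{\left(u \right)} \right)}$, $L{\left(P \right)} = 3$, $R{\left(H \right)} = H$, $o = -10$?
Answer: $- \frac{225}{37} \approx -6.0811$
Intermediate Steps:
$f{\left(x \right)} = 6 + x$
$C{\left(u \right)} = -3 - 4 u$ ($C{\left(u \right)} = - 4 u - 3 = -3 - 4 u$)
$d = 37$ ($d = -3 - -40 = -3 + 40 = 37$)
$\frac{7 \left(-1\right) 6 - 183}{d} = \frac{7 \left(-1\right) 6 - 183}{37} = \left(\left(-7\right) 6 - 183\right) \frac{1}{37} = \left(-42 - 183\right) \frac{1}{37} = \left(-225\right) \frac{1}{37} = - \frac{225}{37}$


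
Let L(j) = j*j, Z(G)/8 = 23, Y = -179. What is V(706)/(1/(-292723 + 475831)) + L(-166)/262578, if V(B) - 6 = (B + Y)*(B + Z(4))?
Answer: 11275656495825410/131289 ≈ 8.5884e+10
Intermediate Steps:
Z(G) = 184 (Z(G) = 8*23 = 184)
V(B) = 6 + (-179 + B)*(184 + B) (V(B) = 6 + (B - 179)*(B + 184) = 6 + (-179 + B)*(184 + B))
L(j) = j²
V(706)/(1/(-292723 + 475831)) + L(-166)/262578 = (-32930 + 706² + 5*706)/(1/(-292723 + 475831)) + (-166)²/262578 = (-32930 + 498436 + 3530)/(1/183108) + 27556*(1/262578) = 469036/(1/183108) + 13778/131289 = 469036*183108 + 13778/131289 = 85884243888 + 13778/131289 = 11275656495825410/131289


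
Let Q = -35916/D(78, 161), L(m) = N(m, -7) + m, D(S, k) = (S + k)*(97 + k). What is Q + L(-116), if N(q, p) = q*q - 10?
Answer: 136986424/10277 ≈ 13329.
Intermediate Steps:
D(S, k) = (97 + k)*(S + k)
N(q, p) = -10 + q² (N(q, p) = q² - 10 = -10 + q²)
L(m) = -10 + m + m² (L(m) = (-10 + m²) + m = -10 + m + m²)
Q = -5986/10277 (Q = -35916/(161² + 97*78 + 97*161 + 78*161) = -35916/(25921 + 7566 + 15617 + 12558) = -35916/61662 = -35916*1/61662 = -5986/10277 ≈ -0.58247)
Q + L(-116) = -5986/10277 + (-10 - 116 + (-116)²) = -5986/10277 + (-10 - 116 + 13456) = -5986/10277 + 13330 = 136986424/10277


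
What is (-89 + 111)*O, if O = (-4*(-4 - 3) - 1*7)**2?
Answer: 9702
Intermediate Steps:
O = 441 (O = (-4*(-7) - 7)**2 = (28 - 7)**2 = 21**2 = 441)
(-89 + 111)*O = (-89 + 111)*441 = 22*441 = 9702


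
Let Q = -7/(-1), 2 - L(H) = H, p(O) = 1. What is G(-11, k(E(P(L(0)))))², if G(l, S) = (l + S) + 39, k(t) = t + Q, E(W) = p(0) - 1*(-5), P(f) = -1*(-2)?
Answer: 1681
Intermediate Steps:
L(H) = 2 - H
P(f) = 2
Q = 7 (Q = -7*(-1) = 7)
E(W) = 6 (E(W) = 1 - 1*(-5) = 1 + 5 = 6)
k(t) = 7 + t (k(t) = t + 7 = 7 + t)
G(l, S) = 39 + S + l (G(l, S) = (S + l) + 39 = 39 + S + l)
G(-11, k(E(P(L(0)))))² = (39 + (7 + 6) - 11)² = (39 + 13 - 11)² = 41² = 1681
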